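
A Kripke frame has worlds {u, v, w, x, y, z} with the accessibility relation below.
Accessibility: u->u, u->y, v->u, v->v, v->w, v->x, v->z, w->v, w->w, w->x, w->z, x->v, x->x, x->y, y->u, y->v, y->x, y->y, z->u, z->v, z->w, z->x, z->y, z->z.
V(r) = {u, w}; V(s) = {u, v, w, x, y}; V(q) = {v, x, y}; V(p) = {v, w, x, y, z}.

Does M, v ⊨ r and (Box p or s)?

No

At v: r is false, Box p or s is true, so r and (Box p or s) is false.
  At v: Box p is false, s is true, so Box p or s is true.
    At v: Box p requires p at every successor {u, v, w, x, z}.
      p fails at u, so Box p is false at v.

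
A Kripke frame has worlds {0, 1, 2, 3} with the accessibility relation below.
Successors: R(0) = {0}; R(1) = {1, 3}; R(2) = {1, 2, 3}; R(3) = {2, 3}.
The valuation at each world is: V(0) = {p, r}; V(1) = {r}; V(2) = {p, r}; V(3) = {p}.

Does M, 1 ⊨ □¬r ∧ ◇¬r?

At 1: □¬r is false, ◇¬r is true, so □¬r ∧ ◇¬r is false.
  At 1: □¬r requires ¬r at every successor {1, 3}.
    ¬r fails at 1, so □¬r is false at 1.
  At 1: ◇¬r requires ¬r at some successor in {1, 3}.
    ¬r holds at 3, so ◇¬r is true at 1.

No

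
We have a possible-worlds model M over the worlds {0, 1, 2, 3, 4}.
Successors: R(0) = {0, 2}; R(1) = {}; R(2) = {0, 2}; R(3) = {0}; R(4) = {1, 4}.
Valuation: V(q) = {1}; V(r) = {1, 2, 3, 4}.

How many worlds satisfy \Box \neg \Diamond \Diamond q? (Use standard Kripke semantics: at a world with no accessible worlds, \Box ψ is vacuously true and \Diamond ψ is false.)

Recall that \Box ψ holds at a world iff ψ holds at every accessible world, and \Diamond ψ holds iff ψ holds at some accessible world.
Let φ = \Box \neg \Diamond \Diamond q. Evaluate φ at each world:
  0 (successors {0, 2}): φ is true.
  1 (successors ∅): φ is true.
  2 (successors {0, 2}): φ is true.
  3 (successors {0}): φ is true.
  4 (successors {1, 4}): φ is false.
For instance, at 4:
  At 4: \Box \neg \Diamond \Diamond q requires \neg \Diamond \Diamond q at every successor {1, 4}.
    \neg \Diamond \Diamond q fails at 4, so \Box \neg \Diamond \Diamond q is false at 4.
      At 4: \Diamond \Diamond q is true, so \neg \Diamond \Diamond q is false.
Satisfying worlds: {0, 1, 2, 3}

4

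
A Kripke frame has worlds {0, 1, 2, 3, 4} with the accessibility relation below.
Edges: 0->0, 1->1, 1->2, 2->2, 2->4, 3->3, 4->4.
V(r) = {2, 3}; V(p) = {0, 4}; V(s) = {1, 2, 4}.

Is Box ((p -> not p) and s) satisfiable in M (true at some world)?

Let φ = Box ((p -> not p) and s). Evaluate φ at each world:
  0 (successors {0}): φ is false.
  1 (successors {1, 2}): φ is true.
  2 (successors {2, 4}): φ is false.
  3 (successors {3}): φ is false.
  4 (successors {4}): φ is false.
Detail at 1 (witness):
  At 1: Box ((p -> not p) and s) requires (p -> not p) and s at every successor {1, 2}.
    At 1: (p -> not p) and s is true.
    At 2: (p -> not p) and s is true.
  So Box ((p -> not p) and s) is true at 1.

Yes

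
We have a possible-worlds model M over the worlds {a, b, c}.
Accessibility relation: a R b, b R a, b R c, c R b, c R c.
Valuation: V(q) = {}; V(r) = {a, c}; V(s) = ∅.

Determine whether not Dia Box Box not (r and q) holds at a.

No

At a: Dia Box Box not (r and q) is true, so not Dia Box Box not (r and q) is false.
  At a: Dia Box Box not (r and q) requires Box Box not (r and q) at some successor in {b}.
    Box Box not (r and q) holds at b, so Dia Box Box not (r and q) is true at a.
      At b: Box Box not (r and q) requires Box not (r and q) at every successor {a, c}.
        At a: Box not (r and q) is true.
        At c: Box not (r and q) is true.
      So Box Box not (r and q) is true at b.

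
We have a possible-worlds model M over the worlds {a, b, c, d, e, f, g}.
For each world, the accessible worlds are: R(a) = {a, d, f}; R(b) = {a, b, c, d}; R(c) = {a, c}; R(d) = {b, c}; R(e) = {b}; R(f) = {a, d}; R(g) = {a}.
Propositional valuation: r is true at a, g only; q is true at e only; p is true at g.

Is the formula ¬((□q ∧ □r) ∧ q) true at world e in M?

Yes

At e: (□q ∧ □r) ∧ q is false, so ¬((□q ∧ □r) ∧ q) is true.
  At e: □q ∧ □r is false, q is true, so (□q ∧ □r) ∧ q is false.
    At e: □q is false, □r is false, so □q ∧ □r is false.
      At e: □q requires q at every successor {b}.
        q fails at b, so □q is false at e.
      At e: □r requires r at every successor {b}.
        r fails at b, so □r is false at e.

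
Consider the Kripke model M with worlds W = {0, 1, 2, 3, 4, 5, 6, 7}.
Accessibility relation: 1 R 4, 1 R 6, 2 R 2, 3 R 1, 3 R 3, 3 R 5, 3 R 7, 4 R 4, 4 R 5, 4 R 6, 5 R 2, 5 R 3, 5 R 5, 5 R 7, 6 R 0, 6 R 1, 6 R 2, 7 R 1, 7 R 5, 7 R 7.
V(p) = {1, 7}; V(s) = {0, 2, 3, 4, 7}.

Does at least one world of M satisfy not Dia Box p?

Yes

Let φ = not Dia Box p. Evaluate φ at each world:
  0 (successors ∅): φ is true.
  1 (successors {4, 6}): φ is true.
  2 (successors {2}): φ is true.
  3 (successors {1, 3, 5, 7}): φ is true.
  4 (successors {4, 5, 6}): φ is true.
  5 (successors {2, 3, 5, 7}): φ is true.
  6 (successors {0, 1, 2}): φ is false.
  7 (successors {1, 5, 7}): φ is true.
Detail at 0 (witness):
  At 0: Dia Box p is false, so not Dia Box p is true.
    At 0: no accessible worlds, so Dia Box p is false.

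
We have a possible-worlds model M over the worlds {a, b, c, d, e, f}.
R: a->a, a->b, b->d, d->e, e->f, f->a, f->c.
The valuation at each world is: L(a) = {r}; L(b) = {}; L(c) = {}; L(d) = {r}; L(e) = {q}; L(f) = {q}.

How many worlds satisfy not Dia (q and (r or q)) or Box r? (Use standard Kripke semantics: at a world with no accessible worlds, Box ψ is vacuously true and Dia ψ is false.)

4

Recall that Box ψ holds at a world iff ψ holds at every accessible world, and Dia ψ holds iff ψ holds at some accessible world.
Let φ = not Dia (q and (r or q)) or Box r. Evaluate φ at each world:
  a (successors {a, b}): φ is true.
  b (successors {d}): φ is true.
  c (successors ∅): φ is true.
  d (successors {e}): φ is false.
  e (successors {f}): φ is false.
  f (successors {a, c}): φ is true.
For instance, at a:
  At a: not Dia (q and (r or q)) is true, Box r is false, so not Dia (q and (r or q)) or Box r is true.
    At a: Dia (q and (r or q)) is false, so not Dia (q and (r or q)) is true.
      At a: Dia (q and (r or q)) requires q and (r or q) at some successor in {a, b}.
        At a: q and (r or q) is false.
        At b: q and (r or q) is false.
      So Dia (q and (r or q)) is false at a.
    At a: Box r requires r at every successor {a, b}.
      r fails at b, so Box r is false at a.
Satisfying worlds: {a, b, c, f}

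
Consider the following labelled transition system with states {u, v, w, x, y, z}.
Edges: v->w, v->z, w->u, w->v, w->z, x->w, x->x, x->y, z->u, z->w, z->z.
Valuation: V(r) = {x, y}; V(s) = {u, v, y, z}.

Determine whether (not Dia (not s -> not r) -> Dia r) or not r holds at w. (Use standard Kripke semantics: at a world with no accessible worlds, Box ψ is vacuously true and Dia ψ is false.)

Recall that Dia ψ holds at a world iff ψ holds at some accessible world.
At w: not Dia (not s -> not r) -> Dia r is true, not r is true, so (not Dia (not s -> not r) -> Dia r) or not r is true.
  At w: not Dia (not s -> not r) is false, Dia r is false, so not Dia (not s -> not r) -> Dia r is true.
    At w: Dia (not s -> not r) is true, so not Dia (not s -> not r) is false.
      At w: Dia (not s -> not r) requires not s -> not r at some successor in {u, v, z}.
        not s -> not r holds at u, so Dia (not s -> not r) is true at w.
    At w: Dia r requires r at some successor in {u, v, z}.
      At u: r is false.
      At v: r is false.
      At z: r is false.
    So Dia r is false at w.

Yes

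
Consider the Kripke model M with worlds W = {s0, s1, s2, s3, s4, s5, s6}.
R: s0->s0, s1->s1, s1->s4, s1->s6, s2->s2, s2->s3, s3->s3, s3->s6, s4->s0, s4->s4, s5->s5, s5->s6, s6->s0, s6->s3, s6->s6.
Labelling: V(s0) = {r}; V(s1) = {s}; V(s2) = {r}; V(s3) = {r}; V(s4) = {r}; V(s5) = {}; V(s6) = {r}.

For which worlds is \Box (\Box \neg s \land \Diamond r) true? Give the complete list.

s0, s2, s3, s4, s5, s6

Let φ = \Box (\Box \neg s \land \Diamond r). Evaluate φ at each world:
  s0 (successors {s0}): φ is true.
  s1 (successors {s1, s4, s6}): φ is false.
  s2 (successors {s2, s3}): φ is true.
  s3 (successors {s3, s6}): φ is true.
  s4 (successors {s0, s4}): φ is true.
  s5 (successors {s5, s6}): φ is true.
  s6 (successors {s0, s3, s6}): φ is true.
For instance, at s0:
  At s0: \Box (\Box \neg s \land \Diamond r) requires \Box \neg s \land \Diamond r at every successor {s0}.
      At s0: \Box \neg s is true, \Diamond r is true, so \Box \neg s \land \Diamond r is true.
  So \Box (\Box \neg s \land \Diamond r) is true at s0.
Satisfying worlds: {s0, s2, s3, s4, s5, s6}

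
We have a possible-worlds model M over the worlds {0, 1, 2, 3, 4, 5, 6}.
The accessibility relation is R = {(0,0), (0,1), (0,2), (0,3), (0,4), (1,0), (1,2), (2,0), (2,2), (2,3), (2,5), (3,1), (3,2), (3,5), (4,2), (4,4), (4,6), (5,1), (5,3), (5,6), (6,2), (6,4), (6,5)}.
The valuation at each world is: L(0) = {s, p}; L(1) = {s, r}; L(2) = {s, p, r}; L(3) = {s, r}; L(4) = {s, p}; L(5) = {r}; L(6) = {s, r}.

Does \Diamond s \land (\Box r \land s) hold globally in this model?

No

Let φ = \Diamond s \land (\Box r \land s). Evaluate φ at each world:
  0 (successors {0, 1, 2, 3, 4}): φ is false.
  1 (successors {0, 2}): φ is false.
  2 (successors {0, 2, 3, 5}): φ is false.
  3 (successors {1, 2, 5}): φ is true.
  4 (successors {2, 4, 6}): φ is false.
  5 (successors {1, 3, 6}): φ is false.
  6 (successors {2, 4, 5}): φ is false.
Detail at 0 (counterexample):
  At 0: \Diamond s is true, \Box r \land s is false, so \Diamond s \land (\Box r \land s) is false.
    At 0: \Diamond s requires s at some successor in {0, 1, 2, 3, 4}.
      s holds at 0, so \Diamond s is true at 0.
    At 0: \Box r is false, s is true, so \Box r \land s is false.
      At 0: \Box r requires r at every successor {0, 1, 2, 3, 4}.
        r fails at 0, so \Box r is false at 0.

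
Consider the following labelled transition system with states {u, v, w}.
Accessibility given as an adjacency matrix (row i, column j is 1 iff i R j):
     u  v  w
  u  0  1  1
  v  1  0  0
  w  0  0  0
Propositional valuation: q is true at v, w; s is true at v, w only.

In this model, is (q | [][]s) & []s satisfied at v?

No

At v: q | [][]s is true, []s is false, so (q | [][]s) & []s is false.
  At v: q is true, [][]s is true, so q | [][]s is true.
    At v: [][]s requires []s at every successor {u}.
      At u: []s is true.
    So [][]s is true at v.
  At v: []s requires s at every successor {u}.
    s fails at u, so []s is false at v.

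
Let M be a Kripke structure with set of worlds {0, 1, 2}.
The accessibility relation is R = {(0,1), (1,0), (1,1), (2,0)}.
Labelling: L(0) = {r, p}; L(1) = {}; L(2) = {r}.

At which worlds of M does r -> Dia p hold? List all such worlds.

1, 2

Let φ = r -> Dia p. Evaluate φ at each world:
  0 (successors {1}): φ is false.
  1 (successors {0, 1}): φ is true.
  2 (successors {0}): φ is true.
For instance, at 0:
  At 0: r is true, Dia p is false, so r -> Dia p is false.
    At 0: Dia p requires p at some successor in {1}.
      At 1: p is false.
    So Dia p is false at 0.
Satisfying worlds: {1, 2}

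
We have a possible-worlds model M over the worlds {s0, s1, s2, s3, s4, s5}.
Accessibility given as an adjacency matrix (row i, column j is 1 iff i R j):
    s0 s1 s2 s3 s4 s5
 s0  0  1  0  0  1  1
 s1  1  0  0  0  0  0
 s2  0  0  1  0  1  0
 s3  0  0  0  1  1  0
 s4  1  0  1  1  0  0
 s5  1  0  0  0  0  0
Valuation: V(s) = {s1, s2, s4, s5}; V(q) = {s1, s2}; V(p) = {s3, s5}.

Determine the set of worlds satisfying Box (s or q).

s0, s2

Let φ = Box (s or q). Evaluate φ at each world:
  s0 (successors {s1, s4, s5}): φ is true.
  s1 (successors {s0}): φ is false.
  s2 (successors {s2, s4}): φ is true.
  s3 (successors {s3, s4}): φ is false.
  s4 (successors {s0, s2, s3}): φ is false.
  s5 (successors {s0}): φ is false.
For instance, at s2:
  At s2: Box (s or q) requires s or q at every successor {s2, s4}.
    At s2: s or q is true.
    At s4: s or q is true.
  So Box (s or q) is true at s2.
Satisfying worlds: {s0, s2}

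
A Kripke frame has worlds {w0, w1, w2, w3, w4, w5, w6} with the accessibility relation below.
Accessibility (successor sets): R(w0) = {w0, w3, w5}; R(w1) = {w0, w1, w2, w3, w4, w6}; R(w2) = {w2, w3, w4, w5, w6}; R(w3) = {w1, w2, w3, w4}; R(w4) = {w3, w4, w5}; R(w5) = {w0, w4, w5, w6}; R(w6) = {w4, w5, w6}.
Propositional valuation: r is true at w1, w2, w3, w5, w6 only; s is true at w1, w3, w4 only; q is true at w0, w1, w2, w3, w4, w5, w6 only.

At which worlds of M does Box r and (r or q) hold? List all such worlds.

Let φ = Box r and (r or q). Evaluate φ at each world:
  w0 (successors {w0, w3, w5}): φ is false.
  w1 (successors {w0, w1, w2, w3, w4, w6}): φ is false.
  w2 (successors {w2, w3, w4, w5, w6}): φ is false.
  w3 (successors {w1, w2, w3, w4}): φ is false.
  w4 (successors {w3, w4, w5}): φ is false.
  w5 (successors {w0, w4, w5, w6}): φ is false.
  w6 (successors {w4, w5, w6}): φ is false.
For instance, at w6:
  At w6: Box r is false, r or q is true, so Box r and (r or q) is false.
    At w6: Box r requires r at every successor {w4, w5, w6}.
      r fails at w4, so Box r is false at w6.
Satisfying worlds: none.

none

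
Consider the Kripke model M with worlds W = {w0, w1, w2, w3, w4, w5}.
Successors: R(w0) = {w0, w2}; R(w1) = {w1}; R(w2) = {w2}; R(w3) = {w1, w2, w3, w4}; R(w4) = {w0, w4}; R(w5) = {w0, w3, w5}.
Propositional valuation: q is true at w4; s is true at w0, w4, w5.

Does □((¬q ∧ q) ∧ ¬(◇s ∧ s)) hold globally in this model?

Recall that □ψ holds at a world iff ψ holds at every accessible world, and ◇ψ holds iff ψ holds at some accessible world.
Let φ = □((¬q ∧ q) ∧ ¬(◇s ∧ s)). Evaluate φ at each world:
  w0 (successors {w0, w2}): φ is false.
  w1 (successors {w1}): φ is false.
  w2 (successors {w2}): φ is false.
  w3 (successors {w1, w2, w3, w4}): φ is false.
  w4 (successors {w0, w4}): φ is false.
  w5 (successors {w0, w3, w5}): φ is false.
Detail at w0 (counterexample):
  At w0: □((¬q ∧ q) ∧ ¬(◇s ∧ s)) requires (¬q ∧ q) ∧ ¬(◇s ∧ s) at every successor {w0, w2}.
    (¬q ∧ q) ∧ ¬(◇s ∧ s) fails at w0, so □((¬q ∧ q) ∧ ¬(◇s ∧ s)) is false at w0.
      At w0: ¬q ∧ q is false, ¬(◇s ∧ s) is false, so (¬q ∧ q) ∧ ¬(◇s ∧ s) is false.

No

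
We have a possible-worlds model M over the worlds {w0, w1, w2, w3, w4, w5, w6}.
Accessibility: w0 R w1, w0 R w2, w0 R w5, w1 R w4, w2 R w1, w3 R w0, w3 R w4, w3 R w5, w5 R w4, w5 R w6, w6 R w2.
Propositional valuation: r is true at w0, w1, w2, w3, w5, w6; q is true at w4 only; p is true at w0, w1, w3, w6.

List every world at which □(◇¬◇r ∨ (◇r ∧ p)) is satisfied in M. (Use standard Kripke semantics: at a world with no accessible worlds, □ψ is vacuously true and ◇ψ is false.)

w0, w2, w4, w6

Let φ = □(◇¬◇r ∨ (◇r ∧ p)). Evaluate φ at each world:
  w0 (successors {w1, w2, w5}): φ is true.
  w1 (successors {w4}): φ is false.
  w2 (successors {w1}): φ is true.
  w3 (successors {w0, w4, w5}): φ is false.
  w4 (successors ∅): φ is true.
  w5 (successors {w4, w6}): φ is false.
  w6 (successors {w2}): φ is true.
For instance, at w3:
  At w3: □(◇¬◇r ∨ (◇r ∧ p)) requires ◇¬◇r ∨ (◇r ∧ p) at every successor {w0, w4, w5}.
    ◇¬◇r ∨ (◇r ∧ p) fails at w4, so □(◇¬◇r ∨ (◇r ∧ p)) is false at w3.
      At w4: ◇¬◇r is false, ◇r ∧ p is false, so ◇¬◇r ∨ (◇r ∧ p) is false.
Satisfying worlds: {w0, w2, w4, w6}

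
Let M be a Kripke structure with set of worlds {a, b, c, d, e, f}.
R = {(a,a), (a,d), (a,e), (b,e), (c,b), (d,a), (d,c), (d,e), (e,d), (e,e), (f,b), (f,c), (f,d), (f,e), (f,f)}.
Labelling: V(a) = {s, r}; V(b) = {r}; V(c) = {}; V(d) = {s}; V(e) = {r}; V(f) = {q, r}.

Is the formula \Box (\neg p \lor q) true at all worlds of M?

Yes

Recall that \Box ψ holds at a world iff ψ holds at every accessible world, and \Diamond ψ holds iff ψ holds at some accessible world.
Let φ = \Box (\neg p \lor q). Evaluate φ at each world:
  a (successors {a, d, e}): φ is true.
  b (successors {e}): φ is true.
  c (successors {b}): φ is true.
  d (successors {a, c, e}): φ is true.
  e (successors {d, e}): φ is true.
  f (successors {b, c, d, e, f}): φ is true.
For instance, at b:
  At b: \Box (\neg p \lor q) requires \neg p \lor q at every successor {e}.
    At e: \neg p \lor q is true.
  So \Box (\neg p \lor q) is true at b.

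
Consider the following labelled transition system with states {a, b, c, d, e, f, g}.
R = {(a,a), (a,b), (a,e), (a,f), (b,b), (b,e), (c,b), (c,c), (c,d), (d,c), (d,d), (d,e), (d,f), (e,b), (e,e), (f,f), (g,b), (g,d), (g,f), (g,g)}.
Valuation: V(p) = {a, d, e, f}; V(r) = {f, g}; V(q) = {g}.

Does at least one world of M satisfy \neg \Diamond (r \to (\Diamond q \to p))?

No

Let φ = \neg \Diamond (r \to (\Diamond q \to p)). Evaluate φ at each world:
  a (successors {a, b, e, f}): φ is false.
  b (successors {b, e}): φ is false.
  c (successors {b, c, d}): φ is false.
  d (successors {c, d, e, f}): φ is false.
  e (successors {b, e}): φ is false.
  f (successors {f}): φ is false.
  g (successors {b, d, f, g}): φ is false.
For instance, at c:
  At c: \Diamond (r \to (\Diamond q \to p)) is true, so \neg \Diamond (r \to (\Diamond q \to p)) is false.
    At c: \Diamond (r \to (\Diamond q \to p)) requires r \to (\Diamond q \to p) at some successor in {b, c, d}.
      r \to (\Diamond q \to p) holds at b, so \Diamond (r \to (\Diamond q \to p)) is true at c.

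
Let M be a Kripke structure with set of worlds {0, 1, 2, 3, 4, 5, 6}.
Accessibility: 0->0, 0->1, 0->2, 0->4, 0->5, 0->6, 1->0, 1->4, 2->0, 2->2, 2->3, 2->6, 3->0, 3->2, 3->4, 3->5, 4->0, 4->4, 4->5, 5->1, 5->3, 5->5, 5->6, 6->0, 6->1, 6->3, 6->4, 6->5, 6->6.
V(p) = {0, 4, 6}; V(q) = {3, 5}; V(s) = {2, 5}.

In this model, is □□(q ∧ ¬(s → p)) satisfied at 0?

At 0: □□(q ∧ ¬(s → p)) requires □(q ∧ ¬(s → p)) at every successor {0, 1, 2, 4, 5, 6}.
  □(q ∧ ¬(s → p)) fails at 0, so □□(q ∧ ¬(s → p)) is false at 0.
    At 0: □(q ∧ ¬(s → p)) requires q ∧ ¬(s → p) at every successor {0, 1, 2, 4, 5, 6}.
      q ∧ ¬(s → p) fails at 0, so □(q ∧ ¬(s → p)) is false at 0.

No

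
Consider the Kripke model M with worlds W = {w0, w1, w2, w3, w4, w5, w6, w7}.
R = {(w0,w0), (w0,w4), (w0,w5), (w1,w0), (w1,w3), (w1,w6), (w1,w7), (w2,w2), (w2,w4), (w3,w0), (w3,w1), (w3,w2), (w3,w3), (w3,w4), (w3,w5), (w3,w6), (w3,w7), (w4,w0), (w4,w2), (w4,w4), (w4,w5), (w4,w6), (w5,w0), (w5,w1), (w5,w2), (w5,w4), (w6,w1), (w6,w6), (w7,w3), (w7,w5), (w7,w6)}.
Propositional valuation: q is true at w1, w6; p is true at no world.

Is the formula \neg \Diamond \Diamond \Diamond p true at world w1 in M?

Recall that \Diamond ψ holds at a world iff ψ holds at some accessible world.
At w1: \Diamond \Diamond \Diamond p is false, so \neg \Diamond \Diamond \Diamond p is true.
  At w1: \Diamond \Diamond \Diamond p requires \Diamond \Diamond p at some successor in {w0, w3, w6, w7}.
    At w0: \Diamond \Diamond p is false.
    At w3: \Diamond \Diamond p is false.
    At w6: \Diamond \Diamond p is false.
    At w7: \Diamond \Diamond p is false.
  So \Diamond \Diamond \Diamond p is false at w1.

Yes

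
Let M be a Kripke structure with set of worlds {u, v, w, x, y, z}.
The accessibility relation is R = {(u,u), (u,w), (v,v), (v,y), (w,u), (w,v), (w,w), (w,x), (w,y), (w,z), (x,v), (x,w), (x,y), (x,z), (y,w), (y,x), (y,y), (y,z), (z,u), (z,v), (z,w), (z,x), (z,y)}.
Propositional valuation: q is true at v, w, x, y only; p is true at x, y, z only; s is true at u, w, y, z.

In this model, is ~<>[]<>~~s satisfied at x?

No

At x: <>[]<>~~s is true, so ~<>[]<>~~s is false.
  At x: <>[]<>~~s requires []<>~~s at some successor in {v, w, y, z}.
    []<>~~s holds at v, so <>[]<>~~s is true at x.
      At v: []<>~~s requires <>~~s at every successor {v, y}.
        At v: <>~~s is true.
        At y: <>~~s is true.
      So []<>~~s is true at v.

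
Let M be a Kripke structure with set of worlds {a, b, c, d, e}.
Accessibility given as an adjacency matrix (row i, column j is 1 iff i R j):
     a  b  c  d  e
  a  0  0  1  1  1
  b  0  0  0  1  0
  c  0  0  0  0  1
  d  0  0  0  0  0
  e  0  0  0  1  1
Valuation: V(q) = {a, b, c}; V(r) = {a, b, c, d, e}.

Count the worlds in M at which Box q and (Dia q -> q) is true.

1

Let φ = Box q and (Dia q -> q). Evaluate φ at each world:
  a (successors {c, d, e}): φ is false.
  b (successors {d}): φ is false.
  c (successors {e}): φ is false.
  d (successors ∅): φ is true.
  e (successors {d, e}): φ is false.
For instance, at e:
  At e: Box q is false, Dia q -> q is true, so Box q and (Dia q -> q) is false.
    At e: Box q requires q at every successor {d, e}.
      q fails at d, so Box q is false at e.
    At e: Dia q is false, q is false, so Dia q -> q is true.
      At e: Dia q requires q at some successor in {d, e}.
        At d: q is false.
        At e: q is false.
      So Dia q is false at e.
Satisfying worlds: {d}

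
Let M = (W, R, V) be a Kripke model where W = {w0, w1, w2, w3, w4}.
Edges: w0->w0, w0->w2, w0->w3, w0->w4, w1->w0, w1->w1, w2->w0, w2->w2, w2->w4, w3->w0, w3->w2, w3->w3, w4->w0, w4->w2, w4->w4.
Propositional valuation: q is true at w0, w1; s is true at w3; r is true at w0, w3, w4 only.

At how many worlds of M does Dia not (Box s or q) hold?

Let φ = Dia not (Box s or q). Evaluate φ at each world:
  w0 (successors {w0, w2, w3, w4}): φ is true.
  w1 (successors {w0, w1}): φ is false.
  w2 (successors {w0, w2, w4}): φ is true.
  w3 (successors {w0, w2, w3}): φ is true.
  w4 (successors {w0, w2, w4}): φ is true.
For instance, at w2:
  At w2: Dia not (Box s or q) requires not (Box s or q) at some successor in {w0, w2, w4}.
    not (Box s or q) holds at w2, so Dia not (Box s or q) is true at w2.
      At w2: Box s or q is false, so not (Box s or q) is true.
Satisfying worlds: {w0, w2, w3, w4}

4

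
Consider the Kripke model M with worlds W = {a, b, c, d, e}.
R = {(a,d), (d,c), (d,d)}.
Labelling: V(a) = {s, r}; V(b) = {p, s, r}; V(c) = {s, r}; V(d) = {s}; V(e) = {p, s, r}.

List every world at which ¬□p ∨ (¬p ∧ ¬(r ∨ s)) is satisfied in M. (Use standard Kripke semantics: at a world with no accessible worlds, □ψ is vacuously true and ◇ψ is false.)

a, d

Let φ = ¬□p ∨ (¬p ∧ ¬(r ∨ s)). Evaluate φ at each world:
  a (successors {d}): φ is true.
  b (successors ∅): φ is false.
  c (successors ∅): φ is false.
  d (successors {c, d}): φ is true.
  e (successors ∅): φ is false.
For instance, at d:
  At d: ¬□p is true, ¬p ∧ ¬(r ∨ s) is false, so ¬□p ∨ (¬p ∧ ¬(r ∨ s)) is true.
    At d: □p is false, so ¬□p is true.
      At d: □p requires p at every successor {c, d}.
        p fails at c, so □p is false at d.
Satisfying worlds: {a, d}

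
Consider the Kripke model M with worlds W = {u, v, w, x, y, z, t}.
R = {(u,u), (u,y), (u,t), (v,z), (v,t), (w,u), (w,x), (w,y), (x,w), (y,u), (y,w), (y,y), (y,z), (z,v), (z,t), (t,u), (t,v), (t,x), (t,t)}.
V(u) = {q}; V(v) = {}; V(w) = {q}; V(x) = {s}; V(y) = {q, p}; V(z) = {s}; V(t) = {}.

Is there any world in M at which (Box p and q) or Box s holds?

Recall that Box ψ holds at a world iff ψ holds at every accessible world, and Dia ψ holds iff ψ holds at some accessible world.
Let φ = (Box p and q) or Box s. Evaluate φ at each world:
  u (successors {u, y, t}): φ is false.
  v (successors {z, t}): φ is false.
  w (successors {u, x, y}): φ is false.
  x (successors {w}): φ is false.
  y (successors {u, w, y, z}): φ is false.
  z (successors {v, t}): φ is false.
  t (successors {u, v, x, t}): φ is false.
For instance, at x:
  At x: Box p and q is false, Box s is false, so (Box p and q) or Box s is false.
    At x: Box p is false, q is false, so Box p and q is false.
      At x: Box p requires p at every successor {w}.
        p fails at w, so Box p is false at x.
    At x: Box s requires s at every successor {w}.
      s fails at w, so Box s is false at x.

No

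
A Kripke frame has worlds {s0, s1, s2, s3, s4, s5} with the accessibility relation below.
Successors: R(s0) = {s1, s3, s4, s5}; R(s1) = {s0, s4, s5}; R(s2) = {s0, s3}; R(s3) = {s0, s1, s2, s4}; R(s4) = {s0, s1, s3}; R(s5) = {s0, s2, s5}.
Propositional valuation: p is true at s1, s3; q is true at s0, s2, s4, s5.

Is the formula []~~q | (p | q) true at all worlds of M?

Let φ = []~~q | (p | q). Evaluate φ at each world:
  s0 (successors {s1, s3, s4, s5}): φ is true.
  s1 (successors {s0, s4, s5}): φ is true.
  s2 (successors {s0, s3}): φ is true.
  s3 (successors {s0, s1, s2, s4}): φ is true.
  s4 (successors {s0, s1, s3}): φ is true.
  s5 (successors {s0, s2, s5}): φ is true.
For instance, at s4:
  At s4: []~~q is false, p | q is true, so []~~q | (p | q) is true.
    At s4: []~~q requires ~~q at every successor {s0, s1, s3}.
      ~~q fails at s1, so []~~q is false at s4.

Yes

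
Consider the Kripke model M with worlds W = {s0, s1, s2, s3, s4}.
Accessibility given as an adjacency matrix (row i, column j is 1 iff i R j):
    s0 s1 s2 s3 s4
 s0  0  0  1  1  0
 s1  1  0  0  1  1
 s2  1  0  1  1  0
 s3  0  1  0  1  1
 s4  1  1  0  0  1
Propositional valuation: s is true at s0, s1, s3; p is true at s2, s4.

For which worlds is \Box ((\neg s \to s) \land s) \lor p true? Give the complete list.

Let φ = \Box ((\neg s \to s) \land s) \lor p. Evaluate φ at each world:
  s0 (successors {s2, s3}): φ is false.
  s1 (successors {s0, s3, s4}): φ is false.
  s2 (successors {s0, s2, s3}): φ is true.
  s3 (successors {s1, s3, s4}): φ is false.
  s4 (successors {s0, s1, s4}): φ is true.
For instance, at s3:
  At s3: \Box ((\neg s \to s) \land s) is false, p is false, so \Box ((\neg s \to s) \land s) \lor p is false.
    At s3: \Box ((\neg s \to s) \land s) requires (\neg s \to s) \land s at every successor {s1, s3, s4}.
      (\neg s \to s) \land s fails at s4, so \Box ((\neg s \to s) \land s) is false at s3.
Satisfying worlds: {s2, s4}

s2, s4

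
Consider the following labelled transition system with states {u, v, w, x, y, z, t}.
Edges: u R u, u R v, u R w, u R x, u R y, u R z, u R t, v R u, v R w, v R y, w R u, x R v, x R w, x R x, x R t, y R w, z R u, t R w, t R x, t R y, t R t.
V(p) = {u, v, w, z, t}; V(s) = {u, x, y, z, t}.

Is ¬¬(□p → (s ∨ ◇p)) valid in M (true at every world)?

Let φ = ¬¬(□p → (s ∨ ◇p)). Evaluate φ at each world:
  u (successors {u, v, w, x, y, z, t}): φ is true.
  v (successors {u, w, y}): φ is true.
  w (successors {u}): φ is true.
  x (successors {v, w, x, t}): φ is true.
  y (successors {w}): φ is true.
  z (successors {u}): φ is true.
  t (successors {w, x, y, t}): φ is true.
For instance, at y:
  At y: ¬(□p → (s ∨ ◇p)) is false, so ¬¬(□p → (s ∨ ◇p)) is true.
    At y: □p → (s ∨ ◇p) is true, so ¬(□p → (s ∨ ◇p)) is false.
      At y: □p is true, s ∨ ◇p is true, so □p → (s ∨ ◇p) is true.

Yes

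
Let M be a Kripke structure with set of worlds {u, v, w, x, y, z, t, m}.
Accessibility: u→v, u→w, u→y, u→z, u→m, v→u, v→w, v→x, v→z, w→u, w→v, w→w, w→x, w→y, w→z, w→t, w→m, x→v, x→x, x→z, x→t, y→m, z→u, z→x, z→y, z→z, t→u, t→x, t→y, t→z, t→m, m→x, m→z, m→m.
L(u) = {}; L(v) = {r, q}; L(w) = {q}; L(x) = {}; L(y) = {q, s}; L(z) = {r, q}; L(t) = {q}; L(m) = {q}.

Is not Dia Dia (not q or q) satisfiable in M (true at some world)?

No

Let φ = not Dia Dia (not q or q). Evaluate φ at each world:
  u (successors {v, w, y, z, m}): φ is false.
  v (successors {u, w, x, z}): φ is false.
  w (successors {u, v, w, x, y, z, t, m}): φ is false.
  x (successors {v, x, z, t}): φ is false.
  y (successors {m}): φ is false.
  z (successors {u, x, y, z}): φ is false.
  t (successors {u, x, y, z, m}): φ is false.
  m (successors {x, z, m}): φ is false.
For instance, at v:
  At v: Dia Dia (not q or q) is true, so not Dia Dia (not q or q) is false.
    At v: Dia Dia (not q or q) requires Dia (not q or q) at some successor in {u, w, x, z}.
      Dia (not q or q) holds at u, so Dia Dia (not q or q) is true at v.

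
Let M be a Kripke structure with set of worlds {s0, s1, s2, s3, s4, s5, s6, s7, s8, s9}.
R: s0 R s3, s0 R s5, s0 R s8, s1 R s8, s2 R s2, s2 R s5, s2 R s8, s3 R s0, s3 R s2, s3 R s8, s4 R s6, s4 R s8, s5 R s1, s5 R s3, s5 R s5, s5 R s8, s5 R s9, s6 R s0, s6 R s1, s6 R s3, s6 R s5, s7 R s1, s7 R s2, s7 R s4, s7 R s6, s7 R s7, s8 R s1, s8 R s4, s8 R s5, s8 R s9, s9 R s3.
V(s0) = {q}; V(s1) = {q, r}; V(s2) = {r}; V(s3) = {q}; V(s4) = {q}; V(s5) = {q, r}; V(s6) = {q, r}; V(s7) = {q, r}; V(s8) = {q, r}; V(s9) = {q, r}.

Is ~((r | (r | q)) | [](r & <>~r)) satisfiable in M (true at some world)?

Let φ = ~((r | (r | q)) | [](r & <>~r)). Evaluate φ at each world:
  s0 (successors {s3, s5, s8}): φ is false.
  s1 (successors {s8}): φ is false.
  s2 (successors {s2, s5, s8}): φ is false.
  s3 (successors {s0, s2, s8}): φ is false.
  s4 (successors {s6, s8}): φ is false.
  s5 (successors {s1, s3, s5, s8, s9}): φ is false.
  s6 (successors {s0, s1, s3, s5}): φ is false.
  s7 (successors {s1, s2, s4, s6, s7}): φ is false.
  s8 (successors {s1, s4, s5, s9}): φ is false.
  s9 (successors {s3}): φ is false.
For instance, at s2:
  At s2: (r | (r | q)) | [](r & <>~r) is true, so ~((r | (r | q)) | [](r & <>~r)) is false.
    At s2: r | (r | q) is true, [](r & <>~r) is false, so (r | (r | q)) | [](r & <>~r) is true.
      At s2: [](r & <>~r) requires r & <>~r at every successor {s2, s5, s8}.
        r & <>~r fails at s2, so [](r & <>~r) is false at s2.

No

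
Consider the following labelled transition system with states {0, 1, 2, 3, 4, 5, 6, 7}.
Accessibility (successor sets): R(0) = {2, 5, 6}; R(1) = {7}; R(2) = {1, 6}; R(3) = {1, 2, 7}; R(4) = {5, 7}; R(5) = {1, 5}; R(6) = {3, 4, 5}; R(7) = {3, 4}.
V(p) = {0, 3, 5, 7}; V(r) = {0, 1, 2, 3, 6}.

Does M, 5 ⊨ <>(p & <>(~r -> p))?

Yes

Recall that <>ψ holds at a world iff ψ holds at some accessible world.
At 5: <>(p & <>(~r -> p)) requires p & <>(~r -> p) at some successor in {1, 5}.
  p & <>(~r -> p) holds at 5, so <>(p & <>(~r -> p)) is true at 5.
    At 5: p is true, <>(~r -> p) is true, so p & <>(~r -> p) is true.
      At 5: <>(~r -> p) requires ~r -> p at some successor in {1, 5}.
        ~r -> p holds at 1, so <>(~r -> p) is true at 5.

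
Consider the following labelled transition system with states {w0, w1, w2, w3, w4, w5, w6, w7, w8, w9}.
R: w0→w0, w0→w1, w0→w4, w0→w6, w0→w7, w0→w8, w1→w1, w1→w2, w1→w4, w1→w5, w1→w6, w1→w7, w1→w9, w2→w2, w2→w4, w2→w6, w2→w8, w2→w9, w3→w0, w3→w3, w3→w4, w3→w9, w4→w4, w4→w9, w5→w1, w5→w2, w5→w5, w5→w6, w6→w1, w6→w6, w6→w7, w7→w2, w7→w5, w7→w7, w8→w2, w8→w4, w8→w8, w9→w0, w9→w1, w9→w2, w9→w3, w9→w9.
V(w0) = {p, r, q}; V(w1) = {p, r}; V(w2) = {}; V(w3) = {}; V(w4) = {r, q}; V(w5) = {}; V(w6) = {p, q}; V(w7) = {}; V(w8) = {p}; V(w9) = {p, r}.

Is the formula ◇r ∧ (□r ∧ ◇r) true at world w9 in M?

At w9: ◇r is true, □r ∧ ◇r is false, so ◇r ∧ (□r ∧ ◇r) is false.
  At w9: ◇r requires r at some successor in {w0, w1, w2, w3, w9}.
    r holds at w0, so ◇r is true at w9.
  At w9: □r is false, ◇r is true, so □r ∧ ◇r is false.
    At w9: □r requires r at every successor {w0, w1, w2, w3, w9}.
      r fails at w2, so □r is false at w9.
    At w9: ◇r requires r at some successor in {w0, w1, w2, w3, w9}.
      r holds at w0, so ◇r is true at w9.

No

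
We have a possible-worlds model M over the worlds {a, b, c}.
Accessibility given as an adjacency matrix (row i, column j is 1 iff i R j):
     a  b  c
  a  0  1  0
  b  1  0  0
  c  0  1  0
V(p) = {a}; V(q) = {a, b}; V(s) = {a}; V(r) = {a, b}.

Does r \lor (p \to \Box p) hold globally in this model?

Yes

Let φ = r \lor (p \to \Box p). Evaluate φ at each world:
  a (successors {b}): φ is true.
  b (successors {a}): φ is true.
  c (successors {b}): φ is true.
For instance, at a:
  At a: r is true, p \to \Box p is false, so r \lor (p \to \Box p) is true.
    At a: p is true, \Box p is false, so p \to \Box p is false.
      At a: \Box p requires p at every successor {b}.
        p fails at b, so \Box p is false at a.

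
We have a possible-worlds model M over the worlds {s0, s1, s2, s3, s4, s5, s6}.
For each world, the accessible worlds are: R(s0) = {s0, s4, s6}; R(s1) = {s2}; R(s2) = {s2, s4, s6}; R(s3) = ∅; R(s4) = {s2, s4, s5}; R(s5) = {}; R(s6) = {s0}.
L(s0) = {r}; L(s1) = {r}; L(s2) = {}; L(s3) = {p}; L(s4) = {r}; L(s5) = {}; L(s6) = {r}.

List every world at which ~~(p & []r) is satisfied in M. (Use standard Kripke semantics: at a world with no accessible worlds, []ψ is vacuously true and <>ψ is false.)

Let φ = ~~(p & []r). Evaluate φ at each world:
  s0 (successors {s0, s4, s6}): φ is false.
  s1 (successors {s2}): φ is false.
  s2 (successors {s2, s4, s6}): φ is false.
  s3 (successors ∅): φ is true.
  s4 (successors {s2, s4, s5}): φ is false.
  s5 (successors ∅): φ is false.
  s6 (successors {s0}): φ is false.
For instance, at s2:
  At s2: ~(p & []r) is true, so ~~(p & []r) is false.
    At s2: p & []r is false, so ~(p & []r) is true.
      At s2: p is false, []r is false, so p & []r is false.
Satisfying worlds: {s3}

s3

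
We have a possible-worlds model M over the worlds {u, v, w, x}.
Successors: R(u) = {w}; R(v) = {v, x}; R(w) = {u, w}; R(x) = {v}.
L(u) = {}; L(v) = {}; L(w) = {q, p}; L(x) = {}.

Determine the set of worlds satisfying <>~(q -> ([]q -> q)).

Recall that []ψ holds at a world iff ψ holds at every accessible world, and <>ψ holds iff ψ holds at some accessible world.
Let φ = <>~(q -> ([]q -> q)). Evaluate φ at each world:
  u (successors {w}): φ is false.
  v (successors {v, x}): φ is false.
  w (successors {u, w}): φ is false.
  x (successors {v}): φ is false.
For instance, at w:
  At w: <>~(q -> ([]q -> q)) requires ~(q -> ([]q -> q)) at some successor in {u, w}.
    At u: ~(q -> ([]q -> q)) is false.
    At w: ~(q -> ([]q -> q)) is false.
  So <>~(q -> ([]q -> q)) is false at w.
Satisfying worlds: none.

none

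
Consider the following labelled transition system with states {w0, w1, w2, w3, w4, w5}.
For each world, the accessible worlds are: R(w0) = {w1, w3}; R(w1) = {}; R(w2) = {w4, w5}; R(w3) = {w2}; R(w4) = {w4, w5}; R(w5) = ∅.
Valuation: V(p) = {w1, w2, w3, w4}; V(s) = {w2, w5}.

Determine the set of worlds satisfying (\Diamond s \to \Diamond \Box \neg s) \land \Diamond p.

w0, w2, w4

Recall that \Box ψ holds at a world iff ψ holds at every accessible world, and \Diamond ψ holds iff ψ holds at some accessible world.
Let φ = (\Diamond s \to \Diamond \Box \neg s) \land \Diamond p. Evaluate φ at each world:
  w0 (successors {w1, w3}): φ is true.
  w1 (successors ∅): φ is false.
  w2 (successors {w4, w5}): φ is true.
  w3 (successors {w2}): φ is false.
  w4 (successors {w4, w5}): φ is true.
  w5 (successors ∅): φ is false.
For instance, at w4:
  At w4: \Diamond s \to \Diamond \Box \neg s is true, \Diamond p is true, so (\Diamond s \to \Diamond \Box \neg s) \land \Diamond p is true.
    At w4: \Diamond s is true, \Diamond \Box \neg s is true, so \Diamond s \to \Diamond \Box \neg s is true.
      At w4: \Diamond s requires s at some successor in {w4, w5}.
        s holds at w5, so \Diamond s is true at w4.
      At w4: \Diamond \Box \neg s requires \Box \neg s at some successor in {w4, w5}.
        \Box \neg s holds at w5, so \Diamond \Box \neg s is true at w4.
    At w4: \Diamond p requires p at some successor in {w4, w5}.
      p holds at w4, so \Diamond p is true at w4.
Satisfying worlds: {w0, w2, w4}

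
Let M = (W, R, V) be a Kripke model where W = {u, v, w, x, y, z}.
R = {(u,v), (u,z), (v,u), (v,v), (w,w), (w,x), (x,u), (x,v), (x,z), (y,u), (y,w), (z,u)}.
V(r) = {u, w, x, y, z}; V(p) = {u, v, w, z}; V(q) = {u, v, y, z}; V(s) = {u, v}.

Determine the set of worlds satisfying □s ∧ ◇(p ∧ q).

v, z

Let φ = □s ∧ ◇(p ∧ q). Evaluate φ at each world:
  u (successors {v, z}): φ is false.
  v (successors {u, v}): φ is true.
  w (successors {w, x}): φ is false.
  x (successors {u, v, z}): φ is false.
  y (successors {u, w}): φ is false.
  z (successors {u}): φ is true.
For instance, at z:
  At z: □s is true, ◇(p ∧ q) is true, so □s ∧ ◇(p ∧ q) is true.
    At z: □s requires s at every successor {u}.
      At u: s is true.
    So □s is true at z.
    At z: ◇(p ∧ q) requires p ∧ q at some successor in {u}.
      p ∧ q holds at u, so ◇(p ∧ q) is true at z.
Satisfying worlds: {v, z}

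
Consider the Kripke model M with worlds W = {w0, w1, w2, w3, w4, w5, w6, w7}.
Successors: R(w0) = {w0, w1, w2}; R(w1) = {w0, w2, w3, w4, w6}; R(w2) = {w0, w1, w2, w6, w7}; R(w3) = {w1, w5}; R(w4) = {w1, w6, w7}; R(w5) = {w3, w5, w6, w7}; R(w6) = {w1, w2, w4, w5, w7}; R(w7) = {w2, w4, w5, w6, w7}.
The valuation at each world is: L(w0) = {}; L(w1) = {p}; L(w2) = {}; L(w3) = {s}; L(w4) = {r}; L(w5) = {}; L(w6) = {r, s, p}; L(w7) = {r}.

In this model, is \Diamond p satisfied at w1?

At w1: \Diamond p requires p at some successor in {w0, w2, w3, w4, w6}.
  p holds at w6, so \Diamond p is true at w1.

Yes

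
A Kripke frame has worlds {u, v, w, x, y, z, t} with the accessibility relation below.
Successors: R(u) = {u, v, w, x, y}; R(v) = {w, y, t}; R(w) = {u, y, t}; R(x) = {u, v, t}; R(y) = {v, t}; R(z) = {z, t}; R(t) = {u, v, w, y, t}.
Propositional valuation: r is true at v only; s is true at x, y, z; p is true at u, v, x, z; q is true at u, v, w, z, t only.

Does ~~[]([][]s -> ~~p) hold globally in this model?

Let φ = ~~[]([][]s -> ~~p). Evaluate φ at each world:
  u (successors {u, v, w, x, y}): φ is true.
  v (successors {w, y, t}): φ is true.
  w (successors {u, y, t}): φ is true.
  x (successors {u, v, t}): φ is true.
  y (successors {v, t}): φ is true.
  z (successors {z, t}): φ is true.
  t (successors {u, v, w, y, t}): φ is true.
For instance, at z:
  At z: ~[]([][]s -> ~~p) is false, so ~~[]([][]s -> ~~p) is true.
    At z: []([][]s -> ~~p) is true, so ~[]([][]s -> ~~p) is false.
      At z: []([][]s -> ~~p) requires [][]s -> ~~p at every successor {z, t}.
        At z: [][]s -> ~~p is true.
        At t: [][]s -> ~~p is true.
      So []([][]s -> ~~p) is true at z.

Yes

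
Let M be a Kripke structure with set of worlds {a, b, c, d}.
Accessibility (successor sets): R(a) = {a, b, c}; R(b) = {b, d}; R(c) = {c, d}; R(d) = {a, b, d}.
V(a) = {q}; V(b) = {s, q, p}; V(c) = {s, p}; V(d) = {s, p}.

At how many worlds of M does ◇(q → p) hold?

4

Let φ = ◇(q → p). Evaluate φ at each world:
  a (successors {a, b, c}): φ is true.
  b (successors {b, d}): φ is true.
  c (successors {c, d}): φ is true.
  d (successors {a, b, d}): φ is true.
For instance, at b:
  At b: ◇(q → p) requires q → p at some successor in {b, d}.
    q → p holds at b, so ◇(q → p) is true at b.
Satisfying worlds: {a, b, c, d}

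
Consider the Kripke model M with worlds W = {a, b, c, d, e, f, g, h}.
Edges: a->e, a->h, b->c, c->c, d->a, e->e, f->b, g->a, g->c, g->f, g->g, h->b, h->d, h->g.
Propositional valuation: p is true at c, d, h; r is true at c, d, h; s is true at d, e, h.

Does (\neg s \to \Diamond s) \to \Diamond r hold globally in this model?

No

Let φ = (\neg s \to \Diamond s) \to \Diamond r. Evaluate φ at each world:
  a (successors {e, h}): φ is true.
  b (successors {c}): φ is true.
  c (successors {c}): φ is true.
  d (successors {a}): φ is false.
  e (successors {e}): φ is false.
  f (successors {b}): φ is true.
  g (successors {a, c, f, g}): φ is true.
  h (successors {b, d, g}): φ is true.
Detail at d (counterexample):
  At d: \neg s \to \Diamond s is true, \Diamond r is false, so (\neg s \to \Diamond s) \to \Diamond r is false.
    At d: \neg s is false, \Diamond s is false, so \neg s \to \Diamond s is true.
      At d: \Diamond s requires s at some successor in {a}.
        At a: s is false.
      So \Diamond s is false at d.
    At d: \Diamond r requires r at some successor in {a}.
      At a: r is false.
    So \Diamond r is false at d.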